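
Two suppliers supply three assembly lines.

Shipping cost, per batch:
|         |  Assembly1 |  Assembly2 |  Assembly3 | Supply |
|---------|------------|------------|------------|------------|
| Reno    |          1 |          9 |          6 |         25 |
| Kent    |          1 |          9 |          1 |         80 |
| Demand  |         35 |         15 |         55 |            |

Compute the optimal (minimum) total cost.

An optimal shipping plan:
  Reno to Assembly1: 25 × 1 = 25
  Kent to Assembly1: 10 × 1 = 10
  Kent to Assembly2: 15 × 9 = 135
  Kent to Assembly3: 55 × 1 = 55
Total = 25 + 10 + 135 + 55 = 225.
(Supply check: Reno ships 25; Kent ships 80.)

225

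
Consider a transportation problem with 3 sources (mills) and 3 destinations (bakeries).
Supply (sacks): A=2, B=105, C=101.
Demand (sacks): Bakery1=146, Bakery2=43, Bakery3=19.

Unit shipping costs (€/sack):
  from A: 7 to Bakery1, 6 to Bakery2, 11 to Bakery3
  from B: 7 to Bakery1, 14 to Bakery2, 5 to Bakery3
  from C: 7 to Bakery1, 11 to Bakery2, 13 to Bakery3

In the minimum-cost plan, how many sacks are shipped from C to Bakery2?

41

The minimum-cost plan:
  A→Bakery2: 2 × €6 = €12
  B→Bakery1: 86 × €7 = €602
  B→Bakery3: 19 × €5 = €95
  C→Bakery1: 60 × €7 = €420
  C→Bakery2: 41 × €11 = €451
Total cost = €1580.
So C→Bakery2 carries 41 sacks.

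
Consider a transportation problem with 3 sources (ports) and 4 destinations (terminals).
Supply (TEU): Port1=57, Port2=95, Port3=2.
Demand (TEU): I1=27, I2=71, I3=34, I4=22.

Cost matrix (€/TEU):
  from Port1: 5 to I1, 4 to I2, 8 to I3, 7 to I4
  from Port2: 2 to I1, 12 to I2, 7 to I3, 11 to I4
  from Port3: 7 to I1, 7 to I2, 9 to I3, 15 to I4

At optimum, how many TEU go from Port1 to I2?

The minimum-cost plan:
  Port1→I2: 57 × €4 = €228
  Port2→I1: 27 × €2 = €54
  Port2→I2: 12 × €12 = €144
  Port2→I3: 34 × €7 = €238
  Port2→I4: 22 × €11 = €242
  Port3→I2: 2 × €7 = €14
Total cost = €920.
So Port1→I2 carries 57 TEU.

57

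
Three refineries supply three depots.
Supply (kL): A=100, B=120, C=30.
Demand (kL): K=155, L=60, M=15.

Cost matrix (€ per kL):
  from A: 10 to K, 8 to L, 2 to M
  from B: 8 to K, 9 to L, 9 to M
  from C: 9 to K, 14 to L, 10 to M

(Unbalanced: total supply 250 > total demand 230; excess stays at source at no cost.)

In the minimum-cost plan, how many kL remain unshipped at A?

Minimum-cost shipments:
  A->K: 5 × €10 = €50
  A->L: 60 × €8 = €480
  A->M: 15 × €2 = €30
  B->K: 120 × €8 = €960
  C->K: 30 × €9 = €270
Total cost = €1790.
A ships 80 of its 100, leaving 20.

20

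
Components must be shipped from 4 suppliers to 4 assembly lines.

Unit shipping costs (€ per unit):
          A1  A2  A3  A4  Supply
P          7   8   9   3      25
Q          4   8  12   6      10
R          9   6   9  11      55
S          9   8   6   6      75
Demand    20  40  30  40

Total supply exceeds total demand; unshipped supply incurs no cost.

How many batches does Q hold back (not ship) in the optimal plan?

Minimum-cost shipments:
  P–A4: 25 × €3 = €75
  Q–A1: 10 × €4 = €40
  R–A2: 40 × €6 = €240
  S–A1: 10 × €9 = €90
  S–A3: 30 × €6 = €180
  S–A4: 15 × €6 = €90
Total cost = €715.
Q ships 10 of its 10, leaving 0.

0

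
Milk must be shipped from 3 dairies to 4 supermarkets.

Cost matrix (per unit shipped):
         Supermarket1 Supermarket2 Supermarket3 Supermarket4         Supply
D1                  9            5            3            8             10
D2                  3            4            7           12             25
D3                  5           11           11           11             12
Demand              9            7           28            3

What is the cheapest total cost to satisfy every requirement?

262

An optimal shipping plan:
  D1–Supermarket3: 10 × 3 = 30
  D2–Supermarket2: 7 × 4 = 28
  D2–Supermarket3: 18 × 7 = 126
  D3–Supermarket1: 9 × 5 = 45
  D3–Supermarket4: 3 × 11 = 33
Total = 30 + 28 + 126 + 45 + 33 = 262.
(Supply check: D1 ships 10; D2 ships 25; D3 ships 12.)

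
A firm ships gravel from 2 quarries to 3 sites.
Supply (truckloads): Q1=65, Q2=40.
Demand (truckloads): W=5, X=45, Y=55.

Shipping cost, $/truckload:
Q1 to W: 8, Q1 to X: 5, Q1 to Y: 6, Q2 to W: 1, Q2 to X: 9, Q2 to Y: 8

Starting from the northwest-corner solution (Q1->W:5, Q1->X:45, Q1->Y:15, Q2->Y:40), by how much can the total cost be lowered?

Current plan cost = 5·8 + 45·5 + 15·6 + 40·8 = $675.
Optimal plan:
  Q1->X: 45 × $5 = $225
  Q1->Y: 20 × $6 = $120
  Q2->W: 5 × $1 = $5
  Q2->Y: 35 × $8 = $280
Optimal cost = $630.
Saving = 675 − 630 = $45.

45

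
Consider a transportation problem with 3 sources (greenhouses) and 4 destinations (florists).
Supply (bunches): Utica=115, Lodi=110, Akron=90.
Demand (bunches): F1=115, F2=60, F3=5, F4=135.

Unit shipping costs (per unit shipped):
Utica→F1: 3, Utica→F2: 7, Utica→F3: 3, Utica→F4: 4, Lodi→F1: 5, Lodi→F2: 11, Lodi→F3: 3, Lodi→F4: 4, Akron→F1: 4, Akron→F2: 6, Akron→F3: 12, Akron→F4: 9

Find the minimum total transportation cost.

A cheapest plan:
  Utica–F1: 85 bunches
  Utica–F4: 30 bunches
  Lodi–F3: 5 bunches
  Lodi–F4: 105 bunches
  Akron–F1: 30 bunches
  Akron–F2: 60 bunches
Total cost = 1290.

1290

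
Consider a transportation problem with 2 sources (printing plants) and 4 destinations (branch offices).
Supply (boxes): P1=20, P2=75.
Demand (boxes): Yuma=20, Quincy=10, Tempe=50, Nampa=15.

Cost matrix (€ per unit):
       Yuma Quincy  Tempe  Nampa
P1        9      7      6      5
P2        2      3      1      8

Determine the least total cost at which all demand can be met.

215

An optimal shipping plan:
  P1 to Quincy: 5 boxes
  P1 to Nampa: 15 boxes
  P2 to Yuma: 20 boxes
  P2 to Quincy: 5 boxes
  P2 to Tempe: 50 boxes
Total cost = €215.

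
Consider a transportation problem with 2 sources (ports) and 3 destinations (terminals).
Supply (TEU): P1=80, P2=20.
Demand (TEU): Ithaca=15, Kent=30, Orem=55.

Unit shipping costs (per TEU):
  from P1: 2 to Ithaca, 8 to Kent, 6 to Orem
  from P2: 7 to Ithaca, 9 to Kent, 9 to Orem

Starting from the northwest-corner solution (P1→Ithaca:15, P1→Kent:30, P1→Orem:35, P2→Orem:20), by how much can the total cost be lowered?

40

Current plan cost = 15·2 + 30·8 + 35·6 + 20·9 = 660.
Optimal plan:
  P1–Ithaca: 15 × 2 = 30
  P1–Kent: 10 × 8 = 80
  P1–Orem: 55 × 6 = 330
  P2–Kent: 20 × 9 = 180
Optimal cost = 620.
Saving = 660 − 620 = 40.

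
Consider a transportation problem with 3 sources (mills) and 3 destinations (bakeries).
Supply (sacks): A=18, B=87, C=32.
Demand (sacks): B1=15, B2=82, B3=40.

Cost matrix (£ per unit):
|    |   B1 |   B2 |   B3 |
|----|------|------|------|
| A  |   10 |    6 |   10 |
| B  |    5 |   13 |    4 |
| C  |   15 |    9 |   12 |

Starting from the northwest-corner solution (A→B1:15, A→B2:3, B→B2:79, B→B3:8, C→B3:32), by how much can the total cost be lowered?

564

Current plan cost = 15·10 + 3·6 + 79·13 + 8·4 + 32·12 = £1611.
Optimal plan:
  A to B2: 18 × £6 = £108
  B to B1: 15 × £5 = £75
  B to B2: 32 × £13 = £416
  B to B3: 40 × £4 = £160
  C to B2: 32 × £9 = £288
Optimal cost = £1047.
Saving = 1611 − 1047 = £564.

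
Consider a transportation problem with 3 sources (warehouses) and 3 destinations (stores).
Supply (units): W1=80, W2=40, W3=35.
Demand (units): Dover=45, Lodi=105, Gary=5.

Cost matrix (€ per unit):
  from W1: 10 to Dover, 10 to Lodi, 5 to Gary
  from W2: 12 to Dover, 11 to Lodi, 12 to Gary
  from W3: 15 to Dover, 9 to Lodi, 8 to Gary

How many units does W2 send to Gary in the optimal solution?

Solving gives:
  W1->Dover: 45 × €10 = €450
  W1->Lodi: 30 × €10 = €300
  W1->Gary: 5 × €5 = €25
  W2->Lodi: 40 × €11 = €440
  W3->Lodi: 35 × €9 = €315
Total cost = €1530.
The route W2→Gary is not used.

0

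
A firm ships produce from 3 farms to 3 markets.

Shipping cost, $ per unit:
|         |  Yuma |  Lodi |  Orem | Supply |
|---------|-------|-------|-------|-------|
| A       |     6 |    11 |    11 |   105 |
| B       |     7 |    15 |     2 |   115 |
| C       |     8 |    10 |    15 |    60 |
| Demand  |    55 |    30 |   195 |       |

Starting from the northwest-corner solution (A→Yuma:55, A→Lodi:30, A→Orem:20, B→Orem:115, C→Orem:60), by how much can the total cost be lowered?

Current plan cost = 55·6 + 30·11 + 20·11 + 115·2 + 60·15 = $2010.
Optimal plan:
  A→Yuma: 25 crates
  A→Orem: 80 crates
  B→Orem: 115 crates
  C→Yuma: 30 crates
  C→Lodi: 30 crates
Optimal cost = $1800.
Saving = 2010 − 1800 = $210.

210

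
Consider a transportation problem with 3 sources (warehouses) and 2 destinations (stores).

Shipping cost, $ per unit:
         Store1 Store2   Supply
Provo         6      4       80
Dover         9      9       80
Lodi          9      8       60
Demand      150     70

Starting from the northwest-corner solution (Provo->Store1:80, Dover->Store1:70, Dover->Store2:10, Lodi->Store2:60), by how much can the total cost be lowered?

Current plan cost = 80·6 + 70·9 + 10·9 + 60·8 = $1680.
Optimal plan:
  Provo->Store1: 10 × $6 = $60
  Provo->Store2: 70 × $4 = $280
  Dover->Store1: 80 × $9 = $720
  Lodi->Store1: 60 × $9 = $540
Optimal cost = $1600.
Saving = 1680 − 1600 = $80.

80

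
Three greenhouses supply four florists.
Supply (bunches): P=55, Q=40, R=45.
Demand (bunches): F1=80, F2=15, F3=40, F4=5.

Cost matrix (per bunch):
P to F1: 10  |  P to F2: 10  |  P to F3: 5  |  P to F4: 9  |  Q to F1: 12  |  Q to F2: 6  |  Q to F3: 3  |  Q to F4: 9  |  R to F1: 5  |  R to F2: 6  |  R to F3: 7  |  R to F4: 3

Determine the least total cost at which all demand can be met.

855

One minimum-cost allocation:
  P→F1: 40 × 10 = 400
  P→F3: 15 × 5 = 75
  Q→F2: 15 × 6 = 90
  Q→F3: 25 × 3 = 75
  R→F1: 40 × 5 = 200
  R→F4: 5 × 3 = 15
Total = 400 + 75 + 90 + 75 + 200 + 15 = 855.
(Supply check: P ships 55; Q ships 40; R ships 45.)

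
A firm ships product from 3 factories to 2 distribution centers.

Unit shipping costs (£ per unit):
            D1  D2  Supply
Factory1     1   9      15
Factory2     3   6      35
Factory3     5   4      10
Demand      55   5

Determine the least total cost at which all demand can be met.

165

An optimal shipping plan:
  Factory1→D1: 15 × £1 = £15
  Factory2→D1: 35 × £3 = £105
  Factory3→D1: 5 × £5 = £25
  Factory3→D2: 5 × £4 = £20
Total = 15 + 105 + 25 + 20 = £165.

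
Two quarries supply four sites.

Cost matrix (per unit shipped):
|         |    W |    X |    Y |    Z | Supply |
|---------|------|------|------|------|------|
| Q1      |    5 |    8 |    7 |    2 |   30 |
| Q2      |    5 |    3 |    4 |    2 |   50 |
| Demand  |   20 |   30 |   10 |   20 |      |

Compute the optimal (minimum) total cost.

A cheapest plan:
  Q1 to W: 20 truckloads
  Q1 to Z: 10 truckloads
  Q2 to X: 30 truckloads
  Q2 to Y: 10 truckloads
  Q2 to Z: 10 truckloads
Total cost = 270.

270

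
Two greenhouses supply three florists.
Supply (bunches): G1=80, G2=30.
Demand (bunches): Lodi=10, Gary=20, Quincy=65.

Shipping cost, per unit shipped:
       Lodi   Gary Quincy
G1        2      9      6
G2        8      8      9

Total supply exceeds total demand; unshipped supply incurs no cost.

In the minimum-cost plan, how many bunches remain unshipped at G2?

Minimum-cost shipments:
  G1–Lodi: 10 × 2 = 20
  G1–Quincy: 65 × 6 = 390
  G2–Gary: 20 × 8 = 160
Total cost = 570.
G2 ships 20 of its 30, leaving 10.

10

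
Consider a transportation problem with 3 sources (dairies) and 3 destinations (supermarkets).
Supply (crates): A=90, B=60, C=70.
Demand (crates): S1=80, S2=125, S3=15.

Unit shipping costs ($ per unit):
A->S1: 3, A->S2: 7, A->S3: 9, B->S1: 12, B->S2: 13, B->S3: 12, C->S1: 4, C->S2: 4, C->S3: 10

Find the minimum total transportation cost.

A cheapest plan:
  A to S1: 80 crates
  A to S2: 10 crates
  B to S2: 45 crates
  B to S3: 15 crates
  C to S2: 70 crates
Total cost = $1355.

1355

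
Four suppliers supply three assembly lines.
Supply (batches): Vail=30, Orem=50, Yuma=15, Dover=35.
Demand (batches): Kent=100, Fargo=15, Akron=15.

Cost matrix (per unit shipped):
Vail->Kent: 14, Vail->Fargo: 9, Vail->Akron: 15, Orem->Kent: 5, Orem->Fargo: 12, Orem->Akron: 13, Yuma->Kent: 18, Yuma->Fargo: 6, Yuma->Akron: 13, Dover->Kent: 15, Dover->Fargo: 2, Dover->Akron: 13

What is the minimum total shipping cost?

1195

Optimal allocation:
  Vail→Kent: 30 × 14 = 420
  Orem→Kent: 50 × 5 = 250
  Yuma→Akron: 15 × 13 = 195
  Dover→Kent: 20 × 15 = 300
  Dover→Fargo: 15 × 2 = 30
Total = 420 + 250 + 195 + 300 + 30 = 1195.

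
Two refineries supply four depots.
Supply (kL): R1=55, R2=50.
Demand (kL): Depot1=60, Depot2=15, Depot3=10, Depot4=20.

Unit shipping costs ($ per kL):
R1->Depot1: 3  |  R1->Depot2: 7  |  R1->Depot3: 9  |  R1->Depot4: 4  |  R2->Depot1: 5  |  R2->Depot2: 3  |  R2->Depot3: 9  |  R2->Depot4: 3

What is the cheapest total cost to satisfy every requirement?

385

An optimal shipping plan:
  R1->Depot1: 55 × $3 = $165
  R2->Depot1: 5 × $5 = $25
  R2->Depot2: 15 × $3 = $45
  R2->Depot3: 10 × $9 = $90
  R2->Depot4: 20 × $3 = $60
Total = 165 + 25 + 45 + 90 + 60 = $385.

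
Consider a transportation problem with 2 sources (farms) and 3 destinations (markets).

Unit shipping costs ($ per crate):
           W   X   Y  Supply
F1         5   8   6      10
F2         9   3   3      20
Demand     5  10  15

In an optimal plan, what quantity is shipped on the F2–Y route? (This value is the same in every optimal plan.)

The minimum-cost plan:
  F1→W: 5 crates
  F1→Y: 5 crates
  F2→X: 10 crates
  F2→Y: 10 crates
Total cost = $115.
So F2→Y carries 10 crates.

10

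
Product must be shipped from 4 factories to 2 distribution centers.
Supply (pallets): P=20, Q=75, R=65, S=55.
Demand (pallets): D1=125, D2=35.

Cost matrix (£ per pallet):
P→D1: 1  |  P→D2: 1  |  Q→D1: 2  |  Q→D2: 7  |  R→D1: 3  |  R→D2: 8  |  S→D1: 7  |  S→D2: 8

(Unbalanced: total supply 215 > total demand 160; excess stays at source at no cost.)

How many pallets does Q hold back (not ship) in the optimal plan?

0

Minimum-cost shipments:
  P→D2: 20 × £1 = £20
  Q→D1: 60 × £2 = £120
  Q→D2: 15 × £7 = £105
  R→D1: 65 × £3 = £195
Total cost = £440.
Q ships 75 of its 75, leaving 0.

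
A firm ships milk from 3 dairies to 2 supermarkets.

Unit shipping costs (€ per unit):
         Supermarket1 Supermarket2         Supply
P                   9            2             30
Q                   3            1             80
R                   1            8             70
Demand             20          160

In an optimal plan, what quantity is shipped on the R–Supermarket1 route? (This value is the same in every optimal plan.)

20

Solving gives:
  P->Supermarket2: 30 × €2 = €60
  Q->Supermarket2: 80 × €1 = €80
  R->Supermarket1: 20 × €1 = €20
  R->Supermarket2: 50 × €8 = €400
Total cost = €560.
So R→Supermarket1 carries 20 crates.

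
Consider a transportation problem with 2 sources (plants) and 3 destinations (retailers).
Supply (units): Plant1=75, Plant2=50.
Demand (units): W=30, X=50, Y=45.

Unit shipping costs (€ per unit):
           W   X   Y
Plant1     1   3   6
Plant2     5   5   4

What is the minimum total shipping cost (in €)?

370

A cheapest plan:
  Plant1 to W: 30 × €1 = €30
  Plant1 to X: 45 × €3 = €135
  Plant2 to X: 5 × €5 = €25
  Plant2 to Y: 45 × €4 = €180
Total = 30 + 135 + 25 + 180 = €370.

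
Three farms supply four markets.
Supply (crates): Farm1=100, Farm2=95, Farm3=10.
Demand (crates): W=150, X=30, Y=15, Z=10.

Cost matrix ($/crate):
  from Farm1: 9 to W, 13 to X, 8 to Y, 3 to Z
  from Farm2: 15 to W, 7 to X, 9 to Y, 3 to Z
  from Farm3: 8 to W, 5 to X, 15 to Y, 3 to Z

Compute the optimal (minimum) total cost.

One minimum-cost allocation:
  Farm1–W: 100 crates
  Farm2–W: 40 crates
  Farm2–X: 30 crates
  Farm2–Y: 15 crates
  Farm2–Z: 10 crates
  Farm3–W: 10 crates
Total cost = $1955.

1955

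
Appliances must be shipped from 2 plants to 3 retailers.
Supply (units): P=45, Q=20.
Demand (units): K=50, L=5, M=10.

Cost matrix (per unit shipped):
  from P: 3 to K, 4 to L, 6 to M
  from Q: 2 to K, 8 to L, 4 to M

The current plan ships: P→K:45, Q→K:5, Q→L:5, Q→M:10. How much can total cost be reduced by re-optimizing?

25

Current plan cost = 45·3 + 5·2 + 5·8 + 10·4 = 225.
Optimal plan:
  P–K: 40 units
  P–L: 5 units
  Q–K: 10 units
  Q–M: 10 units
Optimal cost = 200.
Saving = 225 − 200 = 25.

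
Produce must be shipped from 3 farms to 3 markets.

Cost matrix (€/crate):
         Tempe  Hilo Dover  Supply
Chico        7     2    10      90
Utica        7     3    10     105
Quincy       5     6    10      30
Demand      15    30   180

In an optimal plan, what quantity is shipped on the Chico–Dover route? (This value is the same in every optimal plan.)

60

The minimum-cost plan:
  Chico->Hilo: 30 × €2 = €60
  Chico->Dover: 60 × €10 = €600
  Utica->Dover: 105 × €10 = €1050
  Quincy->Tempe: 15 × €5 = €75
  Quincy->Dover: 15 × €10 = €150
Total cost = €1935.
So Chico→Dover carries 60 crates.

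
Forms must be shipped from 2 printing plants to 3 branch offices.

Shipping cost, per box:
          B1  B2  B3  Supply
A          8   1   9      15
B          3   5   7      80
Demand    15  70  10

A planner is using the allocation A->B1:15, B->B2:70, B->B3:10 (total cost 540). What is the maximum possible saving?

Current plan cost = 15·8 + 70·5 + 10·7 = 540.
Optimal plan:
  A–B2: 15 × 1 = 15
  B–B1: 15 × 3 = 45
  B–B2: 55 × 5 = 275
  B–B3: 10 × 7 = 70
Optimal cost = 405.
Saving = 540 − 405 = 135.

135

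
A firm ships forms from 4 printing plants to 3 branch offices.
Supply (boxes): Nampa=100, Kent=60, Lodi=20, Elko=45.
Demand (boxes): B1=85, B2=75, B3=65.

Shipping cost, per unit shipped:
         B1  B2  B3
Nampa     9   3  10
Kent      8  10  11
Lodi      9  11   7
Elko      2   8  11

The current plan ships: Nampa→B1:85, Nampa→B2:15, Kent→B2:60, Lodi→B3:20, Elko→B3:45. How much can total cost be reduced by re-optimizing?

800

Current plan cost = 85·9 + 15·3 + 60·10 + 20·7 + 45·11 = 2045.
Optimal plan:
  Nampa–B2: 75 × 3 = 225
  Nampa–B3: 25 × 10 = 250
  Kent–B1: 40 × 8 = 320
  Kent–B3: 20 × 11 = 220
  Lodi–B3: 20 × 7 = 140
  Elko–B1: 45 × 2 = 90
Optimal cost = 1245.
Saving = 2045 − 1245 = 800.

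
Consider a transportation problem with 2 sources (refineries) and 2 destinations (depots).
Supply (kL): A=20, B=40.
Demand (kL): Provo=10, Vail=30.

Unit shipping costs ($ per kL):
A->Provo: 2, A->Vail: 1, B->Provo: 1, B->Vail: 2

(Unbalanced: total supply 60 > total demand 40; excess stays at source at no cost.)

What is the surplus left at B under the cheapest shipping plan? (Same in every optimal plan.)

20

Minimum-cost shipments:
  A→Vail: 20 × $1 = $20
  B→Provo: 10 × $1 = $10
  B→Vail: 10 × $2 = $20
Total cost = $50.
B ships 20 of its 40, leaving 20.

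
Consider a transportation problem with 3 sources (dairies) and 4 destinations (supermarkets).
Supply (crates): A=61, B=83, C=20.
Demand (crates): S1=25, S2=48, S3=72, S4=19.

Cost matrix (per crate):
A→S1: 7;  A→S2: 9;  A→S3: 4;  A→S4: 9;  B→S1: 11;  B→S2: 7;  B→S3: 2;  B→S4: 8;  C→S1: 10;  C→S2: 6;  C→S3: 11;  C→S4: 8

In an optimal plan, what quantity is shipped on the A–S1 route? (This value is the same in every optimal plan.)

Solving gives:
  A to S1: 25 × 7 = 175
  A to S2: 17 × 9 = 153
  A to S4: 19 × 9 = 171
  B to S2: 11 × 7 = 77
  B to S3: 72 × 2 = 144
  C to S2: 20 × 6 = 120
Total cost = 840.
So A→S1 carries 25 crates.

25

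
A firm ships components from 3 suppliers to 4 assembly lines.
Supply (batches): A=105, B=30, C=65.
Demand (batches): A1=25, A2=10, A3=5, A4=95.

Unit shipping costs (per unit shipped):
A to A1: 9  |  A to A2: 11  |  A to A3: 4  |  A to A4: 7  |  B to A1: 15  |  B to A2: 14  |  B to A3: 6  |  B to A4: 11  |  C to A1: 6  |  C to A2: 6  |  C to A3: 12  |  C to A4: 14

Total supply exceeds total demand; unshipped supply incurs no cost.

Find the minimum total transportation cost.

895

One minimum-cost allocation:
  A to A3: 5 × 4 = 20
  A to A4: 95 × 7 = 665
  C to A1: 25 × 6 = 150
  C to A2: 10 × 6 = 60
Total = 20 + 665 + 150 + 60 = 895.
(Supply check: A ships 100; B ships 0; C ships 35.)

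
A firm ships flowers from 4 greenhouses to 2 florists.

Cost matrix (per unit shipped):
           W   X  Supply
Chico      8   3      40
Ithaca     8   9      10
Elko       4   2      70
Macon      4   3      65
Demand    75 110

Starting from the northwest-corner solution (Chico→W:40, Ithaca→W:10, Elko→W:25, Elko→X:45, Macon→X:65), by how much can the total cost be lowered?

Current plan cost = 40·8 + 10·8 + 25·4 + 45·2 + 65·3 = 785.
Optimal plan:
  Chico->X: 40 bunches
  Ithaca->W: 10 bunches
  Elko->X: 70 bunches
  Macon->W: 65 bunches
Optimal cost = 600.
Saving = 785 − 600 = 185.

185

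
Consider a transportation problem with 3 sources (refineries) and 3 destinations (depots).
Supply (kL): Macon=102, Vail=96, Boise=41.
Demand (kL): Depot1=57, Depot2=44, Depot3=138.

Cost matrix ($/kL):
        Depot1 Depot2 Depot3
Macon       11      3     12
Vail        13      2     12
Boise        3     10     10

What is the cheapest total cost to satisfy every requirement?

One minimum-cost allocation:
  Macon→Depot1: 16 × $11 = $176
  Macon→Depot3: 86 × $12 = $1032
  Vail→Depot2: 44 × $2 = $88
  Vail→Depot3: 52 × $12 = $624
  Boise→Depot1: 41 × $3 = $123
Total = 176 + 1032 + 88 + 624 + 123 = $2043.
(Supply check: Macon ships 102; Vail ships 96; Boise ships 41.)

2043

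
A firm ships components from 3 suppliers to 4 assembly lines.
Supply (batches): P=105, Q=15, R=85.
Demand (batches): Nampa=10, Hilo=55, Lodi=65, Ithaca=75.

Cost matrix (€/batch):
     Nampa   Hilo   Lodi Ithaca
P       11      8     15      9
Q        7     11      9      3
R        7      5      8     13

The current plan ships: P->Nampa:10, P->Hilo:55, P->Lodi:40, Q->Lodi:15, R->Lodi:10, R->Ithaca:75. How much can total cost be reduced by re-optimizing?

755

Current plan cost = 10·11 + 55·8 + 40·15 + 15·9 + 10·8 + 75·13 = €2340.
Optimal plan:
  P->Hilo: 45 batches
  P->Ithaca: 60 batches
  Q->Ithaca: 15 batches
  R->Nampa: 10 batches
  R->Hilo: 10 batches
  R->Lodi: 65 batches
Optimal cost = €1585.
Saving = 2340 − 1585 = €755.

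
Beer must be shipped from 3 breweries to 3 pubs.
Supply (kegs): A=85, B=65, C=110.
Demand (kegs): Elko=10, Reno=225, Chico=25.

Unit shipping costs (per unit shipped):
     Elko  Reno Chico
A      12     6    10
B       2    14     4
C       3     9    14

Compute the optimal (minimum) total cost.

A cheapest plan:
  A→Reno: 85 × 6 = 510
  B→Elko: 10 × 2 = 20
  B→Reno: 30 × 14 = 420
  B→Chico: 25 × 4 = 100
  C→Reno: 110 × 9 = 990
Total = 510 + 20 + 420 + 100 + 990 = 2040.
(Supply check: A ships 85; B ships 65; C ships 110.)

2040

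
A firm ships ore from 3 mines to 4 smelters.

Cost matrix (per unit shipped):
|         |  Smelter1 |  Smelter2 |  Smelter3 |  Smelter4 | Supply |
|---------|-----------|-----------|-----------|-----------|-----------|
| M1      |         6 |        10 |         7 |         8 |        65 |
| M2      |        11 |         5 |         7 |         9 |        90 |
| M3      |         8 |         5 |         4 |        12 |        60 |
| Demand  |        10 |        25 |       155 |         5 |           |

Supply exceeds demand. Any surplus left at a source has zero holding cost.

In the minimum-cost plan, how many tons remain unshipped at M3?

0

An optimal plan:
  M1->Smelter1: 10 × 6 = 60
  M1->Smelter3: 50 × 7 = 350
  M1->Smelter4: 5 × 8 = 40
  M2->Smelter2: 25 × 5 = 125
  M2->Smelter3: 45 × 7 = 315
  M3->Smelter3: 60 × 4 = 240
Total cost = 1130.
M3 ships 60 of its 60, leaving 0.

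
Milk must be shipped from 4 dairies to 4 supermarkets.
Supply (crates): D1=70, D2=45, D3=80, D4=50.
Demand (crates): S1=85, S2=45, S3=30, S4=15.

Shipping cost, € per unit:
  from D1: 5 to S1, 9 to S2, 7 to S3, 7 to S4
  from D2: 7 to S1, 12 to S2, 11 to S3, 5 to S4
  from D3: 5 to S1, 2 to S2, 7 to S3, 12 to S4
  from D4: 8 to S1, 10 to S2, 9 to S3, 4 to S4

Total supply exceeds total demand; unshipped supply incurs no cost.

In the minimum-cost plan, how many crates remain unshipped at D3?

0

An optimal plan:
  D1–S1: 70 × €5 = €350
  D2–S1: 10 × €7 = €70
  D3–S1: 5 × €5 = €25
  D3–S2: 45 × €2 = €90
  D3–S3: 30 × €7 = €210
  D4–S4: 15 × €4 = €60
Total cost = €805.
D3 ships 80 of its 80, leaving 0.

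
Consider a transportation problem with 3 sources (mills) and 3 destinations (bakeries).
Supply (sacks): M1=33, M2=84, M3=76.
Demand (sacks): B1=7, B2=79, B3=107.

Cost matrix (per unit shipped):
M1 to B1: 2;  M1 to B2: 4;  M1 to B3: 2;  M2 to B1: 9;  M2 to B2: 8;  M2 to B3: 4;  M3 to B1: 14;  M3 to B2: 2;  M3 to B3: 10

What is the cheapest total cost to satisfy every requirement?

560

One minimum-cost allocation:
  M1 to B1: 7 × 2 = 14
  M1 to B2: 3 × 4 = 12
  M1 to B3: 23 × 2 = 46
  M2 to B3: 84 × 4 = 336
  M3 to B2: 76 × 2 = 152
Total = 14 + 12 + 46 + 336 + 152 = 560.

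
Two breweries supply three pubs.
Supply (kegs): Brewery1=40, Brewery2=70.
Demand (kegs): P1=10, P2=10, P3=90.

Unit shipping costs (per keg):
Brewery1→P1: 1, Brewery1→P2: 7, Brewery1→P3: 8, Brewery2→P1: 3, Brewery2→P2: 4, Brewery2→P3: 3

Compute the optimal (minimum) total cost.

450

One minimum-cost allocation:
  Brewery1->P1: 10 × 1 = 10
  Brewery1->P2: 10 × 7 = 70
  Brewery1->P3: 20 × 8 = 160
  Brewery2->P3: 70 × 3 = 210
Total = 10 + 70 + 160 + 210 = 450.
(Supply check: Brewery1 ships 40; Brewery2 ships 70.)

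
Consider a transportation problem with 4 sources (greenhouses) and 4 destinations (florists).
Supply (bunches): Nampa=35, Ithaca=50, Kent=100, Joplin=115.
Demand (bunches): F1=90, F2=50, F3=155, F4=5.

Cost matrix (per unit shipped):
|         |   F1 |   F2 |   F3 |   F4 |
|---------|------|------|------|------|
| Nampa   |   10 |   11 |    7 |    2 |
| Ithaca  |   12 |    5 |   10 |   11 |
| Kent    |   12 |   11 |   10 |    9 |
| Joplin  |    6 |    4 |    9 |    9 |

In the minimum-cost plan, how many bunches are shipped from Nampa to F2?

0

The minimum-cost plan:
  Nampa to F3: 30 × 7 = 210
  Nampa to F4: 5 × 2 = 10
  Ithaca to F2: 50 × 5 = 250
  Kent to F3: 100 × 10 = 1000
  Joplin to F1: 90 × 6 = 540
  Joplin to F3: 25 × 9 = 225
Total cost = 2235.
The route Nampa→F2 is not used.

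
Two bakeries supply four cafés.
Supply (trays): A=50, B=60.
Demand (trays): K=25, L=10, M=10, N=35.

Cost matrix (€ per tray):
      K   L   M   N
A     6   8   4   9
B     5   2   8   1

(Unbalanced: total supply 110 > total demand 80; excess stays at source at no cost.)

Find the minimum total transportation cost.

230

A cheapest plan:
  A to K: 10 × €6 = €60
  A to M: 10 × €4 = €40
  B to K: 15 × €5 = €75
  B to L: 10 × €2 = €20
  B to N: 35 × €1 = €35
Total = 60 + 40 + 75 + 20 + 35 = €230.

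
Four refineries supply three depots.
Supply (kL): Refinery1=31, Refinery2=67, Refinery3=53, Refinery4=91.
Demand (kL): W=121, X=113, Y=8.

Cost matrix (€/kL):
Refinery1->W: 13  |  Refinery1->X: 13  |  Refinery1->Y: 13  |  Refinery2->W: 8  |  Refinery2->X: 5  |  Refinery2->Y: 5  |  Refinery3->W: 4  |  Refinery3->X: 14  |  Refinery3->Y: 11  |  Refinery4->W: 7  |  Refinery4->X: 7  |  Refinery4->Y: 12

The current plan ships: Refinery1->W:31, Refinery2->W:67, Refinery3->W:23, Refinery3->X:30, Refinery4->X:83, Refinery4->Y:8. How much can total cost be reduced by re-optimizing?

Current plan cost = 31·13 + 67·8 + 23·4 + 30·14 + 83·7 + 8·12 = €2128.
Optimal plan:
  Refinery1->X: 31 × €13 = €403
  Refinery2->X: 59 × €5 = €295
  Refinery2->Y: 8 × €5 = €40
  Refinery3->W: 53 × €4 = €212
  Refinery4->W: 68 × €7 = €476
  Refinery4->X: 23 × €7 = €161
Optimal cost = €1587.
Saving = 2128 − 1587 = €541.

541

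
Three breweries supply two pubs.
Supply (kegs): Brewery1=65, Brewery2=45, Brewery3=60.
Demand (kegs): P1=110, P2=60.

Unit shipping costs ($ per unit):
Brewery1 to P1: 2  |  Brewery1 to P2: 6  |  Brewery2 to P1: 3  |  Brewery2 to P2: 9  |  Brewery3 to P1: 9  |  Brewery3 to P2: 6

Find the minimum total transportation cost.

625

Optimal allocation:
  Brewery1–P1: 65 × $2 = $130
  Brewery2–P1: 45 × $3 = $135
  Brewery3–P2: 60 × $6 = $360
Total = 130 + 135 + 360 = $625.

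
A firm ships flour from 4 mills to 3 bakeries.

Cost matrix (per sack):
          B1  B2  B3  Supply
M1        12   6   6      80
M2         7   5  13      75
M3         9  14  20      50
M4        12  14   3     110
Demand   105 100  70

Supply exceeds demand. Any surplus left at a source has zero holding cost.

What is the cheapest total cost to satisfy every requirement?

1625

One minimum-cost allocation:
  M1 to B2: 80 × 6 = 480
  M2 to B1: 55 × 7 = 385
  M2 to B2: 20 × 5 = 100
  M3 to B1: 50 × 9 = 450
  M4 to B3: 70 × 3 = 210
Total = 480 + 385 + 100 + 450 + 210 = 1625.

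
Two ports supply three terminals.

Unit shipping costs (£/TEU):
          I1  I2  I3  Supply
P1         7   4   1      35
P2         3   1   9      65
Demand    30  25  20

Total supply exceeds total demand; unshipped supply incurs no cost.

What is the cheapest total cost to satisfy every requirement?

135

A cheapest plan:
  P1 to I3: 20 × £1 = £20
  P2 to I1: 30 × £3 = £90
  P2 to I2: 25 × £1 = £25
Total = 20 + 90 + 25 = £135.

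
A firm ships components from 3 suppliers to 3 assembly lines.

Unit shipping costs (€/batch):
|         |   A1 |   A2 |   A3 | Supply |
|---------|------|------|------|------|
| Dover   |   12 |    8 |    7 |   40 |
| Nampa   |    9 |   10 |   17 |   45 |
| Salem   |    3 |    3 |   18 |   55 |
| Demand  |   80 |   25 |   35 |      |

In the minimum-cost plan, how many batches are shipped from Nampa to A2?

0

The minimum-cost plan:
  Dover to A2: 5 × €8 = €40
  Dover to A3: 35 × €7 = €245
  Nampa to A1: 45 × €9 = €405
  Salem to A1: 35 × €3 = €105
  Salem to A2: 20 × €3 = €60
Total cost = €855.
The route Nampa→A2 is not used.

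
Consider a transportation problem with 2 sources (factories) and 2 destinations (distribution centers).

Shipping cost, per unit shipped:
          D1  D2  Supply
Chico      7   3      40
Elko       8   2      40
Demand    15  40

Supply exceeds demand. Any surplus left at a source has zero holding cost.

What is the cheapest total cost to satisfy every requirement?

A cheapest plan:
  Chico to D1: 15 × 7 = 105
  Elko to D2: 40 × 2 = 80
Total = 105 + 80 = 185.

185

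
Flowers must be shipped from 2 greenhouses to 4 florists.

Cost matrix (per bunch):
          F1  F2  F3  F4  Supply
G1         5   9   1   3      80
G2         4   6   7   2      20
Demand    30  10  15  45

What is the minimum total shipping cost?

350

An optimal shipping plan:
  G1–F1: 20 × 5 = 100
  G1–F3: 15 × 1 = 15
  G1–F4: 45 × 3 = 135
  G2–F1: 10 × 4 = 40
  G2–F2: 10 × 6 = 60
Total = 100 + 15 + 135 + 40 + 60 = 350.
(Supply check: G1 ships 80; G2 ships 20.)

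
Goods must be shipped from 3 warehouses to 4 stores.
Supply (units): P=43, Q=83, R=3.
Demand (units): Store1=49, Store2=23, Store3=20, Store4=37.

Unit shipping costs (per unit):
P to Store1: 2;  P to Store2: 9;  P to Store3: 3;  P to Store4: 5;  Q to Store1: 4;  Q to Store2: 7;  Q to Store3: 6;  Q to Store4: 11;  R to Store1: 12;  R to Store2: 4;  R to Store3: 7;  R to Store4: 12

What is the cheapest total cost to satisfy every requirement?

Optimal allocation:
  P–Store3: 6 × 3 = 18
  P–Store4: 37 × 5 = 185
  Q–Store1: 49 × 4 = 196
  Q–Store2: 20 × 7 = 140
  Q–Store3: 14 × 6 = 84
  R–Store2: 3 × 4 = 12
Total = 18 + 185 + 196 + 140 + 84 + 12 = 635.

635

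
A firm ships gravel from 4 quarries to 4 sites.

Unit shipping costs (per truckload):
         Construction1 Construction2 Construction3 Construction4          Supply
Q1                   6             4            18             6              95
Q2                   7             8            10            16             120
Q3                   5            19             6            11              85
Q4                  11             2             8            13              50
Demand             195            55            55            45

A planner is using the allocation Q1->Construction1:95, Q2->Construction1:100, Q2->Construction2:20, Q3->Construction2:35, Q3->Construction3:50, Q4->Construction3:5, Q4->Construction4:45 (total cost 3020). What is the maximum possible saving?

1040

Current plan cost = 95·6 + 100·7 + 20·8 + 35·19 + 50·6 + 5·8 + 45·13 = 3020.
Optimal plan:
  Q1 to Construction1: 45 × 6 = 270
  Q1 to Construction2: 5 × 4 = 20
  Q1 to Construction4: 45 × 6 = 270
  Q2 to Construction1: 120 × 7 = 840
  Q3 to Construction1: 30 × 5 = 150
  Q3 to Construction3: 55 × 6 = 330
  Q4 to Construction2: 50 × 2 = 100
Optimal cost = 1980.
Saving = 3020 − 1980 = 1040.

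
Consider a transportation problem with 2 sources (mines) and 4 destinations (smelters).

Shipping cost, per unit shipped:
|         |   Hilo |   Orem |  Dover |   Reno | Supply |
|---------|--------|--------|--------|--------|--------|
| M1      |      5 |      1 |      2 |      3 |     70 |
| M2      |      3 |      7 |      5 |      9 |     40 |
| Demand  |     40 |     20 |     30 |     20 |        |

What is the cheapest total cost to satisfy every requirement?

260

Optimal allocation:
  M1->Orem: 20 × 1 = 20
  M1->Dover: 30 × 2 = 60
  M1->Reno: 20 × 3 = 60
  M2->Hilo: 40 × 3 = 120
Total = 20 + 60 + 60 + 120 = 260.
(Supply check: M1 ships 70; M2 ships 40.)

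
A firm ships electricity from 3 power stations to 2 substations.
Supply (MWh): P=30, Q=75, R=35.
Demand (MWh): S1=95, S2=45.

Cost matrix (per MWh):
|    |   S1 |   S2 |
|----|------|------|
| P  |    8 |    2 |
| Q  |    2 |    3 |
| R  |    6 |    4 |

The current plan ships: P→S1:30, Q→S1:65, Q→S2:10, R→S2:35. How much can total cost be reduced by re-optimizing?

Current plan cost = 30·8 + 65·2 + 10·3 + 35·4 = 540.
Optimal plan:
  P->S2: 30 MWh
  Q->S1: 75 MWh
  R->S1: 20 MWh
  R->S2: 15 MWh
Optimal cost = 390.
Saving = 540 − 390 = 150.

150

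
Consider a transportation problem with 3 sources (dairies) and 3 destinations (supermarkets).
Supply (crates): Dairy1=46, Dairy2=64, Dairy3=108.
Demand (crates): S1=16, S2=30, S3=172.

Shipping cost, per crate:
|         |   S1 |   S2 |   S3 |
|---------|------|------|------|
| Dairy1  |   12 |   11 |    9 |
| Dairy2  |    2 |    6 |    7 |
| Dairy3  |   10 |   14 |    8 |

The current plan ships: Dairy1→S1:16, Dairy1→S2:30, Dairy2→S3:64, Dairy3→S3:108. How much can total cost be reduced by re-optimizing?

Current plan cost = 16·12 + 30·11 + 64·7 + 108·8 = 1834.
Optimal plan:
  Dairy1 to S3: 46 × 9 = 414
  Dairy2 to S1: 16 × 2 = 32
  Dairy2 to S2: 30 × 6 = 180
  Dairy2 to S3: 18 × 7 = 126
  Dairy3 to S3: 108 × 8 = 864
Optimal cost = 1616.
Saving = 1834 − 1616 = 218.

218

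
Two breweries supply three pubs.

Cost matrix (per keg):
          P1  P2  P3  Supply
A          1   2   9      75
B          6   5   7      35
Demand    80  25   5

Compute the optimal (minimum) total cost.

265

Optimal allocation:
  A→P1: 75 × 1 = 75
  B→P1: 5 × 6 = 30
  B→P2: 25 × 5 = 125
  B→P3: 5 × 7 = 35
Total = 75 + 30 + 125 + 35 = 265.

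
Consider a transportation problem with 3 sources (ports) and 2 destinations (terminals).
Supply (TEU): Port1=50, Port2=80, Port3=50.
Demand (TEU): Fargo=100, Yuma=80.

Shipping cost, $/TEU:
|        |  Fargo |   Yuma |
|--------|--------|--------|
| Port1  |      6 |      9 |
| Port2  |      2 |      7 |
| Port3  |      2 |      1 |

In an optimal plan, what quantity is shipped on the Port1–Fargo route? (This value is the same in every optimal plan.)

20

The minimum-cost plan:
  Port1->Fargo: 20 × $6 = $120
  Port1->Yuma: 30 × $9 = $270
  Port2->Fargo: 80 × $2 = $160
  Port3->Yuma: 50 × $1 = $50
Total cost = $600.
So Port1→Fargo carries 20 TEU.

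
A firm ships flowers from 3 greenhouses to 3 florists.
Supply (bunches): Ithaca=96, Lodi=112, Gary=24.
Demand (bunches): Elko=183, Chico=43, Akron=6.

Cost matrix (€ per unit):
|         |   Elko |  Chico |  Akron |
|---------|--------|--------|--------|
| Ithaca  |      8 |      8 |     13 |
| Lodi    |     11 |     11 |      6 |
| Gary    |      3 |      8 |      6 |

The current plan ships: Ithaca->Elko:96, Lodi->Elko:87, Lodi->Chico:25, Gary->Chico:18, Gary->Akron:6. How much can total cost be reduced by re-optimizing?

138

Current plan cost = 96·8 + 87·11 + 25·11 + 18·8 + 6·6 = €2180.
Optimal plan:
  Ithaca to Elko: 53 × €8 = €424
  Ithaca to Chico: 43 × €8 = €344
  Lodi to Elko: 106 × €11 = €1166
  Lodi to Akron: 6 × €6 = €36
  Gary to Elko: 24 × €3 = €72
Optimal cost = €2042.
Saving = 2180 − 2042 = €138.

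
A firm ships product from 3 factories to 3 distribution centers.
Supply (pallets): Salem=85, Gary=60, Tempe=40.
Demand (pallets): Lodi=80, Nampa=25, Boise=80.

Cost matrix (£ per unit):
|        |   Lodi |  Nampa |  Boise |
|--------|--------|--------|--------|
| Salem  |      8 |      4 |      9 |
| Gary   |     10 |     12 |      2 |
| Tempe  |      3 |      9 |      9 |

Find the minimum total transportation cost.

An optimal shipping plan:
  Salem–Lodi: 40 × £8 = £320
  Salem–Nampa: 25 × £4 = £100
  Salem–Boise: 20 × £9 = £180
  Gary–Boise: 60 × £2 = £120
  Tempe–Lodi: 40 × £3 = £120
Total = 320 + 100 + 180 + 120 + 120 = £840.
(Supply check: Salem ships 85; Gary ships 60; Tempe ships 40.)

840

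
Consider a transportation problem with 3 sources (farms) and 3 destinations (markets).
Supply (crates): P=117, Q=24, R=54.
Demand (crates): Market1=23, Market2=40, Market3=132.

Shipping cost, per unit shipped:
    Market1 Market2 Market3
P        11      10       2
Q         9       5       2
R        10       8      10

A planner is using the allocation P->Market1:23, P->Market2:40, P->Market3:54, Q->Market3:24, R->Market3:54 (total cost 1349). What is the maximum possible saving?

562

Current plan cost = 23·11 + 40·10 + 54·2 + 24·2 + 54·10 = 1349.
Optimal plan:
  P to Market3: 117 × 2 = 234
  Q to Market2: 9 × 5 = 45
  Q to Market3: 15 × 2 = 30
  R to Market1: 23 × 10 = 230
  R to Market2: 31 × 8 = 248
Optimal cost = 787.
Saving = 1349 − 787 = 562.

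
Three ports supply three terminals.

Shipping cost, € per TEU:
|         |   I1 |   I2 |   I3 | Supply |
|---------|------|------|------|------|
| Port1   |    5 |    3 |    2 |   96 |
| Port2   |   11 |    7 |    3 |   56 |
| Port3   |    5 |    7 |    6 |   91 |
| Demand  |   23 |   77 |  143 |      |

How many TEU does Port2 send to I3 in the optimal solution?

The minimum-cost plan:
  Port1 to I2: 9 × €3 = €27
  Port1 to I3: 87 × €2 = €174
  Port2 to I3: 56 × €3 = €168
  Port3 to I1: 23 × €5 = €115
  Port3 to I2: 68 × €7 = €476
Total cost = €960.
So Port2→I3 carries 56 TEU.

56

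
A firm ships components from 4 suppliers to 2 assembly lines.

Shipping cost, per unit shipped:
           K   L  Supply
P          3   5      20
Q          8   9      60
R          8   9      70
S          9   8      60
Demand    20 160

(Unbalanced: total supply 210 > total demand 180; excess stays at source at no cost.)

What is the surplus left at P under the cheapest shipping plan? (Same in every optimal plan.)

0

Minimum-cost shipments:
  P→K: 20 × 3 = 60
  Q→L: 60 × 9 = 540
  R→L: 40 × 9 = 360
  S→L: 60 × 8 = 480
Total cost = 1440.
P ships 20 of its 20, leaving 0.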